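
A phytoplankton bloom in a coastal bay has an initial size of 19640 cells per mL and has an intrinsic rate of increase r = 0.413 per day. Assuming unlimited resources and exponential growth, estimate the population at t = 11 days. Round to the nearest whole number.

1845616 cells per mL

N(t) = N₀·e^(rt) = 19640 × e^(0.413×11) = 19640 × e^4.543.
e^4.543 ≈ 93.972, so N ≈ 19640 × 93.972 = 1.845616×10^6.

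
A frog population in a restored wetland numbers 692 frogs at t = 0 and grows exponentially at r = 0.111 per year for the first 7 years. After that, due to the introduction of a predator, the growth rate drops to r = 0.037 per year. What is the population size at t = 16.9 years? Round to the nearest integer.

Phase 1: N(7) = 692·e^(0.111×7) = 692·e^0.777 = 1505.06.
Phase 2 runs for 16.9 − 7 = 9.9 years at r = 0.037.
N(16.9) = 1505.06·e^(0.037×9.9) = 1505.06·e^0.3663 = 2170.88.

2171 frogs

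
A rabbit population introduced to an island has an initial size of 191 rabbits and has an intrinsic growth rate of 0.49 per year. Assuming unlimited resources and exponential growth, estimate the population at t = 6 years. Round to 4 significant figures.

3613 rabbits

N(t) = N₀·e^(rt) = 191 × e^(0.49×6) = 191 × e^2.94.
e^2.94 ≈ 18.916, so N ≈ 191 × 18.916 = 3612.93.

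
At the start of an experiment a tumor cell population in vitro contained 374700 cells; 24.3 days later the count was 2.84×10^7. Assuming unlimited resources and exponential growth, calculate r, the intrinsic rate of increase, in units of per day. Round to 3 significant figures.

From N(t) = N₀·e^(rt): e^(r·24.3) = 2.84×10^7/374700 = 75.794.
r·24.3 = ln(75.794) = 4.328, so r = 4.328/24.3 = 0.17811.

0.178 per day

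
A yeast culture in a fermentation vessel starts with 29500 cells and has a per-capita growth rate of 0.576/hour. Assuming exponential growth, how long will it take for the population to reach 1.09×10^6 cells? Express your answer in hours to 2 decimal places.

Set N₀·e^(rt) = 1.09×10^6: e^(0.576·t) = 1.09×10^6/29500 = 36.949.
0.576·t = ln(36.949) = 3.6095, so t = 3.6095/0.576 = 6.2666.

6.27 hours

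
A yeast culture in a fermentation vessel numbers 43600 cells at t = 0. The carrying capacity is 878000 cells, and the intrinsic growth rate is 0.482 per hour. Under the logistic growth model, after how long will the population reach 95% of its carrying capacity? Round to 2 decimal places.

12.23 hours

A = (K − N₀)/N₀ = (878000 − 43600)/43600 = 19.138.
Solve 878000/(1 + 19.138·e^(−0.482t)) = 834100: 1 + 19.138·e^(−0.482t) = 1.0526, so e^(−0.482t) = 0.00275016.
−0.482·t = ln(0.00275016) = -5.8961, so t = 5.8961/0.482 = 12.233.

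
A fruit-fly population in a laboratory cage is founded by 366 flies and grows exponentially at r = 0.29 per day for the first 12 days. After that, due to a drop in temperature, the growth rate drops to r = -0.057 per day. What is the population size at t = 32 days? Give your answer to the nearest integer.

3800 flies

Phase 1: N(12) = 366·e^(0.29×12) = 366·e^3.48 = 11880.3.
Phase 2 runs for 32 − 12 = 20 days at r = -0.057.
N(32) = 11880.3·e^(-0.057×20) = 11880.3·e^-1.14 = 3799.53.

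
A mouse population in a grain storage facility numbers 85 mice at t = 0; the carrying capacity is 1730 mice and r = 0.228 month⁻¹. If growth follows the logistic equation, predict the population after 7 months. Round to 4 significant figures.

A = (K − N₀)/N₀ = (1730 − 85)/85 = 19.353.
N(t) = K/(1 + A·e^(−rt)) = 1730/(1 + 19.353×e^(−0.228×7)).
e^(−1.596) = 0.20271; denominator = 1 + 19.353×0.20271 = 4.923.
N = 1730/4.923 = 351.415.

351.4 mice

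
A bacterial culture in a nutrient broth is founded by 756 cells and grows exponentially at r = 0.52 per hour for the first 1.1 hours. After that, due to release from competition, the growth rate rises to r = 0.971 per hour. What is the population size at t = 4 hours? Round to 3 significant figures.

22400 cells

Phase 1: N(1.1) = 756·e^(0.52×1.1) = 756·e^0.572 = 1339.49.
Phase 2 runs for 4 − 1.1 = 2.9 hours at r = 0.971.
N(4) = 1339.49·e^(0.971×2.9) = 1339.49·e^2.816 = 22380.4.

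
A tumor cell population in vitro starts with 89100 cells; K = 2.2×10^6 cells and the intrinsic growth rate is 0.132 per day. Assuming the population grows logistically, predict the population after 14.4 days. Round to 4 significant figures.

A = (K − N₀)/N₀ = (2.2×10^6 − 89100)/89100 = 23.691.
N(t) = K/(1 + A·e^(−rt)) = 2.2×10^6/(1 + 23.691×e^(−0.132×14.4)).
e^(−1.901) = 0.14945; denominator = 1 + 23.691×0.14945 = 4.5407.
N = 2.2×10^6/4.5407 = 484512.

484500 cells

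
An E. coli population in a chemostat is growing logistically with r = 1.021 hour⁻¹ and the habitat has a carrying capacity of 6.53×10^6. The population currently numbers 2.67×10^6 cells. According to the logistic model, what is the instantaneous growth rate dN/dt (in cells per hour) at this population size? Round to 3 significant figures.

dN/dt = rN(1 − N/K) = 1.021 × 2.67×10^6 × (1 − 2.67×10^6/6.53×10^6).
1 − 2.67×10^6/6.53×10^6 = 0.59112; dN/dt = 1.021 × 2.67×10^6 × 0.59112 = 1.61143×10^6.

1610000 cells per hour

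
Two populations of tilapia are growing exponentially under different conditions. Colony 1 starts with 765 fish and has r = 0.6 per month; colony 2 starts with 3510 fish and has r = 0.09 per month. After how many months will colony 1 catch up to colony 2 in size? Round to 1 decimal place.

Set 765·e^(0.6t) = 3510·e^(0.09t).
e^((0.6 − 0.09)t) = 3510/765 → e^(0.51·t) = 4.5882.
0.51·t = ln(4.5882) = 1.5235, so t = 1.5235/0.51 = 2.9872.

3.0 months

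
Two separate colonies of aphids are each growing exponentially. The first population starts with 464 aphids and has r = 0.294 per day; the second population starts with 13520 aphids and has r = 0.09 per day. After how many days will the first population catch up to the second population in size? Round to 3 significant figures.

16.5 days

Set 464·e^(0.294t) = 13520·e^(0.09t).
e^((0.294 − 0.09)t) = 13520/464 → e^(0.204·t) = 29.138.
0.204·t = ln(29.138) = 3.372, so t = 3.372/0.204 = 16.53.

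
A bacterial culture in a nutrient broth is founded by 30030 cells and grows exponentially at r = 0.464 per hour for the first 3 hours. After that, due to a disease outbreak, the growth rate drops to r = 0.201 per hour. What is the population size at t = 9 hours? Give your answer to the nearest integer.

Phase 1: N(3) = 30030·e^(0.464×3) = 30030·e^1.392 = 120807.
Phase 2 runs for 9 − 3 = 6 hours at r = 0.201.
N(9) = 120807·e^(0.201×6) = 120807·e^1.206 = 403508.

403508 cells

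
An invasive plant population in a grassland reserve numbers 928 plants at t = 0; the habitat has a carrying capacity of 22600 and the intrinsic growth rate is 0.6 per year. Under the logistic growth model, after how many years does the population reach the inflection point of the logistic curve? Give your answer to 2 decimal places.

5.25 years

Logistic growth is fastest at N = K/2 = 11300.
A = (K − N₀)/N₀ = 23.353. Set K/(1 + A·e^(−rt)) = K/2 → A·e^(−rt) = 1.
e^(−0.6t) = 1/23.353 = 0.0428202, so t = ln(23.353)/0.6 = 3.1507/0.6 = 5.2512.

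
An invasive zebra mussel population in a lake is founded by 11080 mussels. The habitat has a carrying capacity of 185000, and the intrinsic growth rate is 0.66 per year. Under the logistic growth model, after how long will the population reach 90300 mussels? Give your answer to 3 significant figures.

A = (K − N₀)/N₀ = (185000 − 11080)/11080 = 15.697.
Solve 185000/(1 + 15.697·e^(−0.66t)) = 90300: 1 + 15.697·e^(−0.66t) = 2.0487, so e^(−0.66t) = 0.0668117.
−0.66·t = ln(0.0668117) = -2.7059, so t = 2.7059/0.66 = 4.0998.

4.10 years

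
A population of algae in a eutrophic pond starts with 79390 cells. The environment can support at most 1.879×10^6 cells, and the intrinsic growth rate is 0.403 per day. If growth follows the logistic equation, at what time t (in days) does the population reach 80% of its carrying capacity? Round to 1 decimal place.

11.2 days

A = (K − N₀)/N₀ = (1.879×10^6 − 79390)/79390 = 22.668.
Solve 1.879×10^6/(1 + 22.668·e^(−0.403t)) = 1.5032×10^6: 1 + 22.668·e^(−0.403t) = 1.25, so e^(−0.403t) = 0.0110288.
−0.403·t = ln(0.0110288) = -4.5072, so t = 4.5072/0.403 = 11.184.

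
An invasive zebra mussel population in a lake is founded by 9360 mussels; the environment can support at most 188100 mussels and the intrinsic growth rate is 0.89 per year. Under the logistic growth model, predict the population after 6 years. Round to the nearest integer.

A = (K − N₀)/N₀ = (188100 − 9360)/9360 = 19.096.
N(t) = K/(1 + A·e^(−rt)) = 188100/(1 + 19.096×e^(−0.89×6)).
e^(−5.34) = 0.0047959; denominator = 1 + 19.096×0.0047959 = 1.0916.
N = 188100/1.0916 = 172319.

172319 mussels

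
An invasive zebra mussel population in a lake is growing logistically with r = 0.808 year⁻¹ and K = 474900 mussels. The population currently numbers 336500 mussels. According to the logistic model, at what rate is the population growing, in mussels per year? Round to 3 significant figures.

79200 mussels per year

dN/dt = rN(1 − N/K) = 0.808 × 336500 × (1 − 336500/474900).
1 − 336500/474900 = 0.29143; dN/dt = 0.808 × 336500 × 0.29143 = 79237.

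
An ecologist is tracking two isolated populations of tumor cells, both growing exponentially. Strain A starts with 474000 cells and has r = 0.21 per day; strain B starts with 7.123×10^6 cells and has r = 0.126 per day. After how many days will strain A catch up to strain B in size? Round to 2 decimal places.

Set 474000·e^(0.21t) = 7.123×10^6·e^(0.126t).
e^((0.21 − 0.126)t) = 7.123×10^6/474000 → e^(0.084·t) = 15.027.
0.084·t = ln(15.027) = 2.7099, so t = 2.7099/0.084 = 32.26.

32.26 days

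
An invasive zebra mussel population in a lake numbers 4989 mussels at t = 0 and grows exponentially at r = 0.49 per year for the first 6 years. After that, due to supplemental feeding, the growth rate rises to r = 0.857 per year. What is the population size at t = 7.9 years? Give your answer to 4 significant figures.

480800 mussels

Phase 1: N(6) = 4989·e^(0.49×6) = 4989·e^2.94 = 94371.2.
Phase 2 runs for 7.9 − 6 = 1.9 years at r = 0.857.
N(7.9) = 94371.2·e^(0.857×1.9) = 94371.2·e^1.628 = 480840.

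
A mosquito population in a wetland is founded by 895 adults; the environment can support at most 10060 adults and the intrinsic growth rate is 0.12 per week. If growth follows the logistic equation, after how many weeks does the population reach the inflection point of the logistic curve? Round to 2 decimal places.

Logistic growth is fastest at N = K/2 = 5030.
A = (K − N₀)/N₀ = 10.24. Set K/(1 + A·e^(−rt)) = K/2 → A·e^(−rt) = 1.
e^(−0.12t) = 1/10.24 = 0.0976541, so t = ln(10.24)/0.12 = 2.3263/0.12 = 19.386.

19.39 weeks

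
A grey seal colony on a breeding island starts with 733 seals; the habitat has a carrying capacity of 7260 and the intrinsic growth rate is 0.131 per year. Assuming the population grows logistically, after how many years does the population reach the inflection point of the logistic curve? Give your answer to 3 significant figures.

Logistic growth is fastest at N = K/2 = 3630.
A = (K − N₀)/N₀ = 8.9045. Set K/(1 + A·e^(−rt)) = K/2 → A·e^(−rt) = 1.
e^(−0.131t) = 1/8.9045 = 0.112303, so t = ln(8.9045)/0.131 = 2.1866/0.131 = 16.691.

16.7 years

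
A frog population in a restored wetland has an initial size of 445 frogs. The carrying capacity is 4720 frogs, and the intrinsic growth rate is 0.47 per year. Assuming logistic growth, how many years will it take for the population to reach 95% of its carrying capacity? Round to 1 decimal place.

A = (K − N₀)/N₀ = (4720 − 445)/445 = 9.6067.
Solve 4720/(1 + 9.6067·e^(−0.47t)) = 4484: 1 + 9.6067·e^(−0.47t) = 1.0526, so e^(−0.47t) = 0.00547861.
−0.47·t = ln(0.00547861) = -5.2069, so t = 5.2069/0.47 = 11.079.

11.1 years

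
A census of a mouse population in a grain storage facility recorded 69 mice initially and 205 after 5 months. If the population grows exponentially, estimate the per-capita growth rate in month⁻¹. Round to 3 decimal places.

0.218 per month

From N(t) = N₀·e^(rt): e^(r·5) = 205/69 = 2.971.
r·5 = ln(2.971) = 1.0889, so r = 1.0889/5 = 0.21778.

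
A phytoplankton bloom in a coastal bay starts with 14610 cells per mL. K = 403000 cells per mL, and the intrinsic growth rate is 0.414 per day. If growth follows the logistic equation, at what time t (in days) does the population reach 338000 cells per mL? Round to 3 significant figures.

A = (K − N₀)/N₀ = (403000 − 14610)/14610 = 26.584.
Solve 403000/(1 + 26.584·e^(−0.414t)) = 338000: 1 + 26.584·e^(−0.414t) = 1.1923, so e^(−0.414t) = 0.00723401.
−0.414·t = ln(0.00723401) = -4.929, so t = 4.929/0.414 = 11.906.

11.9 days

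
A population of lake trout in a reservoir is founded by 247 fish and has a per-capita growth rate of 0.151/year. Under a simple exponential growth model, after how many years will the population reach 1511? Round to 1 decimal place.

12.0 years

Set N₀·e^(rt) = 1511: e^(0.151·t) = 1511/247 = 6.1174.
0.151·t = ln(6.1174) = 1.8111, so t = 1.8111/0.151 = 11.994.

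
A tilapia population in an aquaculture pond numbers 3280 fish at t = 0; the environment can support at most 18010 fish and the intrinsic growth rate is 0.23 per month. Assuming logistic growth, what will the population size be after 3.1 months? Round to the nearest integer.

5626 fish

A = (K − N₀)/N₀ = (18010 − 3280)/3280 = 4.4909.
N(t) = K/(1 + A·e^(−rt)) = 18010/(1 + 4.4909×e^(−0.23×3.1)).
e^(−0.713) = 0.49017; denominator = 1 + 4.4909×0.49017 = 3.2013.
N = 18010/3.2013 = 5625.86.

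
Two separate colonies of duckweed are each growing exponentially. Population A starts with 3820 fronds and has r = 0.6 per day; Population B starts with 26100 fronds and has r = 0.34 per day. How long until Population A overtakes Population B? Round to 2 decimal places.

Set 3820·e^(0.6t) = 26100·e^(0.34t).
e^((0.6 − 0.34)t) = 26100/3820 → e^(0.26·t) = 6.8325.
0.26·t = ln(6.8325) = 1.9217, so t = 1.9217/0.26 = 7.3911.

7.39 days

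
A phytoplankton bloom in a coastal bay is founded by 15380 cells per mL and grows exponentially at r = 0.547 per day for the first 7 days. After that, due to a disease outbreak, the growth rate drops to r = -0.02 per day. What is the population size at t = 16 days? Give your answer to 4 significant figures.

Phase 1: N(7) = 15380·e^(0.547×7) = 15380·e^3.829 = 707734.
Phase 2 runs for 16 − 7 = 9 days at r = -0.02.
N(16) = 707734·e^(-0.02×9) = 707734·e^-0.18 = 591149.

591100 cells per mL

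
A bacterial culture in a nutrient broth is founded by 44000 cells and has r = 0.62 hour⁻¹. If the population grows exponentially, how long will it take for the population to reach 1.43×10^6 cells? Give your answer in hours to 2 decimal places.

5.61 hours

Set N₀·e^(rt) = 1.43×10^6: e^(0.62·t) = 1.43×10^6/44000 = 32.5.
0.62·t = ln(32.5) = 3.4812, so t = 3.4812/0.62 = 5.6149.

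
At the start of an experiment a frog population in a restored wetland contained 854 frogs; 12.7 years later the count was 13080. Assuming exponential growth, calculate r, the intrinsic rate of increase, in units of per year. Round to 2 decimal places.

From N(t) = N₀·e^(rt): e^(r·12.7) = 13080/854 = 15.316.
r·12.7 = ln(15.316) = 2.7289, so r = 2.7289/12.7 = 0.21487.

0.21 per year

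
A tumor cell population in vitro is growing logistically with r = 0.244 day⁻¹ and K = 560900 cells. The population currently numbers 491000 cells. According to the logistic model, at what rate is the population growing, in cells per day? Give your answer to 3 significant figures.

14900 cells per day

dN/dt = rN(1 − N/K) = 0.244 × 491000 × (1 − 491000/560900).
1 − 491000/560900 = 0.12462; dN/dt = 0.244 × 491000 × 0.12462 = 14930.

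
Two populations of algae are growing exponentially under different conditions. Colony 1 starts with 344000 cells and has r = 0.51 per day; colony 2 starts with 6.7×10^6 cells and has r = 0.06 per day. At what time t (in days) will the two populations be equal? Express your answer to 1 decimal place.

6.6 days

Set 344000·e^(0.51t) = 6.7×10^6·e^(0.06t).
e^((0.51 − 0.06)t) = 6.7×10^6/344000 → e^(0.45·t) = 19.477.
0.45·t = ln(19.477) = 2.9692, so t = 2.9692/0.45 = 6.5983.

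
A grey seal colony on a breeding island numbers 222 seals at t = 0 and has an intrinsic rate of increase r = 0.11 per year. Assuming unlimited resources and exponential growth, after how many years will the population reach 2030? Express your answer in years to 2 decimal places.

20.12 years

Set N₀·e^(rt) = 2030: e^(0.11·t) = 2030/222 = 9.1441.
0.11·t = ln(9.1441) = 2.2131, so t = 2.2131/0.11 = 20.119.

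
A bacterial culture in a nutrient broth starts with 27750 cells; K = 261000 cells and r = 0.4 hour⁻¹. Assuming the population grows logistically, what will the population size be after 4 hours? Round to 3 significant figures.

A = (K − N₀)/N₀ = (261000 − 27750)/27750 = 8.4054.
N(t) = K/(1 + A·e^(−rt)) = 261000/(1 + 8.4054×e^(−0.4×4)).
e^(−1.6) = 0.2019; denominator = 1 + 8.4054×0.2019 = 2.697.
N = 261000/2.697 = 96773.4.

96800 cells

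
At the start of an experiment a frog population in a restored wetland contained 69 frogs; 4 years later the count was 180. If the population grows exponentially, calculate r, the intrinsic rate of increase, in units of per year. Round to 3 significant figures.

From N(t) = N₀·e^(rt): e^(r·4) = 180/69 = 2.6087.
r·4 = ln(2.6087) = 0.95885, so r = 0.95885/4 = 0.23971.

0.240 per year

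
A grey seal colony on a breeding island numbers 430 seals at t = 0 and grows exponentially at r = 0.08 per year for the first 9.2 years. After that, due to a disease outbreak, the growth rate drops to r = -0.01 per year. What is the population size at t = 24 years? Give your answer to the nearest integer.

Phase 1: N(9.2) = 430·e^(0.08×9.2) = 430·e^0.736 = 897.654.
Phase 2 runs for 24 − 9.2 = 14.8 years at r = -0.01.
N(24) = 897.654·e^(-0.01×14.8) = 897.654·e^-0.148 = 774.165.

774 seals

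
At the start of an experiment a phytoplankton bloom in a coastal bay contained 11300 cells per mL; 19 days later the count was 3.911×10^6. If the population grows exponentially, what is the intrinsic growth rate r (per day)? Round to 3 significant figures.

From N(t) = N₀·e^(rt): e^(r·19) = 3.911×10^6/11300 = 346.11.
r·19 = ln(346.11) = 5.8467, so r = 5.8467/19 = 0.30772.

0.308 per day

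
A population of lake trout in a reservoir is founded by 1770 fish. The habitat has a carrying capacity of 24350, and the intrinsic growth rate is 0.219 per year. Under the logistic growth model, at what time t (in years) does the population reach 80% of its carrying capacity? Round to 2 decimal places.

A = (K − N₀)/N₀ = (24350 − 1770)/1770 = 12.757.
Solve 24350/(1 + 12.757·e^(−0.219t)) = 19480: 1 + 12.757·e^(−0.219t) = 1.25, so e^(−0.219t) = 0.019597.
−0.219·t = ln(0.019597) = -3.9324, so t = 3.9324/0.219 = 17.956.

17.96 years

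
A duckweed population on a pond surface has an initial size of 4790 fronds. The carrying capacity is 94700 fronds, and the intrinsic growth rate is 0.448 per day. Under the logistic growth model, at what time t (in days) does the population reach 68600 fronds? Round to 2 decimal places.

A = (K − N₀)/N₀ = (94700 − 4790)/4790 = 18.77.
Solve 94700/(1 + 18.77·e^(−0.448t)) = 68600: 1 + 18.77·e^(−0.448t) = 1.3805, so e^(−0.448t) = 0.0202695.
−0.448·t = ln(0.0202695) = -3.8986, so t = 3.8986/0.448 = 8.7023.

8.70 days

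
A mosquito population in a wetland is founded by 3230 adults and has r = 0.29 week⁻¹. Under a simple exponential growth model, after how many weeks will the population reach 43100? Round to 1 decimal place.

Set N₀·e^(rt) = 43100: e^(0.29·t) = 43100/3230 = 13.344.
0.29·t = ln(13.344) = 2.591, so t = 2.591/0.29 = 8.9346.

8.9 weeks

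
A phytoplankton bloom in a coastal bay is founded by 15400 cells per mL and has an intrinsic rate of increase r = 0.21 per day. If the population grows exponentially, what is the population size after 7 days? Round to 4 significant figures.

N(t) = N₀·e^(rt) = 15400 × e^(0.21×7) = 15400 × e^1.47.
e^1.47 ≈ 4.3492, so N ≈ 15400 × 4.3492 = 66978.2.

66980 cells per mL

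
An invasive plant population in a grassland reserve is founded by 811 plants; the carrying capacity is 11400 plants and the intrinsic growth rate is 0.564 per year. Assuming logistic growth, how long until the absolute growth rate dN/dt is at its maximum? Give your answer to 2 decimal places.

4.56 years

Logistic growth is fastest at N = K/2 = 5700.
A = (K − N₀)/N₀ = 13.057. Set K/(1 + A·e^(−rt)) = K/2 → A·e^(−rt) = 1.
e^(−0.564t) = 1/13.057 = 0.0765889, so t = ln(13.057)/0.564 = 2.5693/0.564 = 4.5555.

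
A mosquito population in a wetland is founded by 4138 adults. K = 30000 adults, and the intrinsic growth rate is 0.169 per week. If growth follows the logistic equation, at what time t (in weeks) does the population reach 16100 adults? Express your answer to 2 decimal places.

A = (K − N₀)/N₀ = (30000 − 4138)/4138 = 6.2499.
Solve 30000/(1 + 6.2499·e^(−0.169t)) = 16100: 1 + 6.2499·e^(−0.169t) = 1.8634, so e^(−0.169t) = 0.138139.
−0.169·t = ln(0.138139) = -1.9795, so t = 1.9795/0.169 = 11.713.

11.71 weeks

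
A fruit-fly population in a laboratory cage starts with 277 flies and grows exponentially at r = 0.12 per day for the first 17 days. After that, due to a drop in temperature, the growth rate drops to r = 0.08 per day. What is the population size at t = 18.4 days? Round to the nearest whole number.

Phase 1: N(17) = 277·e^(0.12×17) = 277·e^2.04 = 2130.3.
Phase 2 runs for 18.4 − 17 = 1.4 days at r = 0.08.
N(18.4) = 2130.3·e^(0.08×1.4) = 2130.3·e^0.112 = 2382.77.

2383 flies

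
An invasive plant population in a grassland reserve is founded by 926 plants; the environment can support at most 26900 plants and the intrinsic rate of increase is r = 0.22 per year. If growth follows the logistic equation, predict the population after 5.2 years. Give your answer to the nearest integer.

2708 plants

A = (K − N₀)/N₀ = (26900 − 926)/926 = 28.05.
N(t) = K/(1 + A·e^(−rt)) = 26900/(1 + 28.05×e^(−0.22×5.2)).
e^(−1.144) = 0.31854; denominator = 1 + 28.05×0.31854 = 9.935.
N = 26900/9.935 = 2707.6.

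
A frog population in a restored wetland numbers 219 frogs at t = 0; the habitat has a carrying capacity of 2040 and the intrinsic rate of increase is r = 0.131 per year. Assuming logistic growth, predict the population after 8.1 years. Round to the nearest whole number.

A = (K − N₀)/N₀ = (2040 − 219)/219 = 8.3151.
N(t) = K/(1 + A·e^(−rt)) = 2040/(1 + 8.3151×e^(−0.131×8.1)).
e^(−1.061) = 0.34607; denominator = 1 + 8.3151×0.34607 = 3.8776.
N = 2040/3.8776 = 526.094.

526 frogs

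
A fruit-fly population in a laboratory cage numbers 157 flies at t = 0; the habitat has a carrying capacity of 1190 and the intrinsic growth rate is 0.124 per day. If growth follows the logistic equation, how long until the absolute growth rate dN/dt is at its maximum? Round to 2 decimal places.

15.19 days

Logistic growth is fastest at N = K/2 = 595.
A = (K − N₀)/N₀ = 6.5796. Set K/(1 + A·e^(−rt)) = K/2 → A·e^(−rt) = 1.
e^(−0.124t) = 1/6.5796 = 0.151985, so t = ln(6.5796)/0.124 = 1.884/0.124 = 15.193.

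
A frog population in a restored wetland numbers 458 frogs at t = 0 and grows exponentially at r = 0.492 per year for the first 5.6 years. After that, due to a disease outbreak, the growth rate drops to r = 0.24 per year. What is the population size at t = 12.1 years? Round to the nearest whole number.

34271 frogs

Phase 1: N(5.6) = 458·e^(0.492×5.6) = 458·e^2.755 = 7201.68.
Phase 2 runs for 12.1 − 5.6 = 6.5 years at r = 0.24.
N(12.1) = 7201.68·e^(0.24×6.5) = 7201.68·e^1.56 = 34271.5.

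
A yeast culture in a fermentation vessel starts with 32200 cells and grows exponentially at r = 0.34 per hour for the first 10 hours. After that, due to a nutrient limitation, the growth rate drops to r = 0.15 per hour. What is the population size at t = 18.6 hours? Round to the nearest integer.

Phase 1: N(10) = 32200·e^(0.34×10) = 32200·e^3.4 = 964844.
Phase 2 runs for 18.6 − 10 = 8.6 hours at r = 0.15.
N(18.6) = 964844·e^(0.15×8.6) = 964844·e^1.29 = 3.505072×10^6.

3505072 cells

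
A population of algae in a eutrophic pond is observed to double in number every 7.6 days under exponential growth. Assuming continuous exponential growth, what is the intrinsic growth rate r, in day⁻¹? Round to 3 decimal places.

0.091 per day

r = ln(2)/t_d = 0.6931/7.6 = 0.091204.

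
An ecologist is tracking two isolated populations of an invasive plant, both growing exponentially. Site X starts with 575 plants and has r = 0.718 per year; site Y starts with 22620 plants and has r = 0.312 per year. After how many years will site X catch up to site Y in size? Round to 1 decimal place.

9.0 years

Set 575·e^(0.718t) = 22620·e^(0.312t).
e^((0.718 − 0.312)t) = 22620/575 → e^(0.406·t) = 39.339.
0.406·t = ln(39.339) = 3.6722, so t = 3.6722/0.406 = 9.0449.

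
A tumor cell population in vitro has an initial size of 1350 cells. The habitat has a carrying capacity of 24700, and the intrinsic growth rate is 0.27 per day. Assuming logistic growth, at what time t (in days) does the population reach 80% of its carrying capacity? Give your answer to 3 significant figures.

15.7 days

A = (K − N₀)/N₀ = (24700 − 1350)/1350 = 17.296.
Solve 24700/(1 + 17.296·e^(−0.27t)) = 19760: 1 + 17.296·e^(−0.27t) = 1.25, so e^(−0.27t) = 0.014454.
−0.27·t = ln(0.014454) = -4.2368, so t = 4.2368/0.27 = 15.692.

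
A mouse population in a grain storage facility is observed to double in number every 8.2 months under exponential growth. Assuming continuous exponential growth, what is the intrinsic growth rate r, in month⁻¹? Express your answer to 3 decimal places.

r = ln(2)/t_d = 0.6931/8.2 = 0.08453.

0.085 per month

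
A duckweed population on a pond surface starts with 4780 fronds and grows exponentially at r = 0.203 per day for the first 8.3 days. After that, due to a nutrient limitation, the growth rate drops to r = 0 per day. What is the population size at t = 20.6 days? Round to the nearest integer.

Phase 1: N(8.3) = 4780·e^(0.203×8.3) = 4780·e^1.685 = 25773.3.
Phase 2 runs for 20.6 − 8.3 = 12.3 days at r = 0.
N(20.6) = 25773.3·e^(0×12.3) = 25773.3·e^-0 = 25773.3.

25773 fronds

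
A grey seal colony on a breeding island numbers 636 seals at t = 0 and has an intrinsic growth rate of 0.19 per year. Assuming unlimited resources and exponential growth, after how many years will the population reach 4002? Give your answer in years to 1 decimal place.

Set N₀·e^(rt) = 4002: e^(0.19·t) = 4002/636 = 6.2925.
0.19·t = ln(6.2925) = 1.8394, so t = 1.8394/0.19 = 9.6808.

9.7 years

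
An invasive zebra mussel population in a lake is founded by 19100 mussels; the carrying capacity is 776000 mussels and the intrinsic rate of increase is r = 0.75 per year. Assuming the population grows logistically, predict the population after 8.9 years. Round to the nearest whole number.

A = (K − N₀)/N₀ = (776000 − 19100)/19100 = 39.628.
N(t) = K/(1 + A·e^(−rt)) = 776000/(1 + 39.628×e^(−0.75×8.9)).
e^(−6.675) = 0.0012621; denominator = 1 + 39.628×0.0012621 = 1.05.
N = 776000/1.05 = 739038.

739038 mussels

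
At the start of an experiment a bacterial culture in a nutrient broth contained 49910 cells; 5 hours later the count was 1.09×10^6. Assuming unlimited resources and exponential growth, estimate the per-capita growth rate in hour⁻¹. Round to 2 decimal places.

From N(t) = N₀·e^(rt): e^(r·5) = 1.09×10^6/49910 = 21.839.
r·5 = ln(21.839) = 3.0837, so r = 3.0837/5 = 0.61674.

0.62 per hour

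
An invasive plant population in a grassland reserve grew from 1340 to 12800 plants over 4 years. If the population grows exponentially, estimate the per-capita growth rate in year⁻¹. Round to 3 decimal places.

From N(t) = N₀·e^(rt): e^(r·4) = 12800/1340 = 9.5522.
r·4 = ln(9.5522) = 2.2568, so r = 2.2568/4 = 0.56419.

0.564 per year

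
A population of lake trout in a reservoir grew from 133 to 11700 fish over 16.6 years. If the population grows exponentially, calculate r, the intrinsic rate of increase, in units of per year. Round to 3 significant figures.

0.270 per year

From N(t) = N₀·e^(rt): e^(r·16.6) = 11700/133 = 87.97.
r·16.6 = ln(87.97) = 4.477, so r = 4.477/16.6 = 0.2697.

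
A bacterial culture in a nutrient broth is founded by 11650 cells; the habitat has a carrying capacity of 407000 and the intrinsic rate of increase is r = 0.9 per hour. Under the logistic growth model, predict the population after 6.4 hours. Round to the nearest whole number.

367682 cells

A = (K − N₀)/N₀ = (407000 − 11650)/11650 = 33.936.
N(t) = K/(1 + A·e^(−rt)) = 407000/(1 + 33.936×e^(−0.9×6.4)).
e^(−5.76) = 0.0031511; denominator = 1 + 33.936×0.0031511 = 1.1069.
N = 407000/1.1069 = 367682.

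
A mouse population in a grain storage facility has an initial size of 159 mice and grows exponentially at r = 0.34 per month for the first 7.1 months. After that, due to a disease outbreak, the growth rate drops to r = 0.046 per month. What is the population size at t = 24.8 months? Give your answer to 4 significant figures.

4012 mice

Phase 1: N(7.1) = 159·e^(0.34×7.1) = 159·e^2.414 = 1777.4.
Phase 2 runs for 24.8 − 7.1 = 17.7 months at r = 0.046.
N(24.8) = 1777.4·e^(0.046×17.7) = 1777.4·e^0.8142 = 4012.24.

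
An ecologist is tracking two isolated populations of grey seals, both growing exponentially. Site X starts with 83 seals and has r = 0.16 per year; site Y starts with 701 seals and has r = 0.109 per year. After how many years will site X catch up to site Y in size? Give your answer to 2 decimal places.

41.84 years

Set 83·e^(0.16t) = 701·e^(0.109t).
e^((0.16 − 0.109)t) = 701/83 → e^(0.051·t) = 8.4458.
0.051·t = ln(8.4458) = 2.1337, so t = 2.1337/0.051 = 41.837.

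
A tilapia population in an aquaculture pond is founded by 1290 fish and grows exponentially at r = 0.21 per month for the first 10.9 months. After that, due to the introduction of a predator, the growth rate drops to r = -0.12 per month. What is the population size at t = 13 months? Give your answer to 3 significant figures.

9890 fish

Phase 1: N(10.9) = 1290·e^(0.21×10.9) = 1290·e^2.289 = 12725.9.
Phase 2 runs for 13 − 10.9 = 2.1 months at r = -0.12.
N(13) = 12725.9·e^(-0.12×2.1) = 12725.9·e^-0.252 = 9891.17.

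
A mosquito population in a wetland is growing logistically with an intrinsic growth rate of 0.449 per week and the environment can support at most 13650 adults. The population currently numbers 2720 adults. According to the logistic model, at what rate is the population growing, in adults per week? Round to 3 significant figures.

978 adults per week

dN/dt = rN(1 − N/K) = 0.449 × 2720 × (1 − 2720/13650).
1 − 2720/13650 = 0.80073; dN/dt = 0.449 × 2720 × 0.80073 = 977.92.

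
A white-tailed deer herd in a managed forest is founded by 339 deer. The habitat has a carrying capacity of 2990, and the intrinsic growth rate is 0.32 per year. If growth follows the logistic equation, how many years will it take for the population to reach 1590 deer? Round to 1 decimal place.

6.8 years

A = (K − N₀)/N₀ = (2990 − 339)/339 = 7.8201.
Solve 2990/(1 + 7.8201·e^(−0.32t)) = 1590: 1 + 7.8201·e^(−0.32t) = 1.8805, so e^(−0.32t) = 0.112595.
−0.32·t = ln(0.112595) = -2.184, so t = 2.184/0.32 = 6.8249.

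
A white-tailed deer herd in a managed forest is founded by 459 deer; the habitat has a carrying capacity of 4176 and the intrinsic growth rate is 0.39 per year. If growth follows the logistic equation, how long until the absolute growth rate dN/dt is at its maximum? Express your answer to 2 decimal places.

Logistic growth is fastest at N = K/2 = 2088.
A = (K − N₀)/N₀ = 8.098. Set K/(1 + A·e^(−rt)) = K/2 → A·e^(−rt) = 1.
e^(−0.39t) = 1/8.098 = 0.123487, so t = ln(8.098)/0.39 = 2.0916/0.39 = 5.3631.

5.36 years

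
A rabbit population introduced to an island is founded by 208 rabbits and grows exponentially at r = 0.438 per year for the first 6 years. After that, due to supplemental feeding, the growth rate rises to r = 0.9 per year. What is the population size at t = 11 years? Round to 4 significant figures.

Phase 1: N(6) = 208·e^(0.438×6) = 208·e^2.628 = 2879.98.
Phase 2 runs for 11 − 6 = 5 years at r = 0.9.
N(11) = 2879.98·e^(0.9×5) = 2879.98·e^4.5 = 259247.

259200 rabbits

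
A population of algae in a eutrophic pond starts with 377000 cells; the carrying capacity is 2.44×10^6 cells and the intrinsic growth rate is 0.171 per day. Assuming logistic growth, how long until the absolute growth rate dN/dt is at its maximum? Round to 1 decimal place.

Logistic growth is fastest at N = K/2 = 1.22×10^6.
A = (K − N₀)/N₀ = 5.4721. Set K/(1 + A·e^(−rt)) = K/2 → A·e^(−rt) = 1.
e^(−0.171t) = 1/5.4721 = 0.182744, so t = ln(5.4721)/0.171 = 1.6997/0.171 = 9.9396.

9.9 days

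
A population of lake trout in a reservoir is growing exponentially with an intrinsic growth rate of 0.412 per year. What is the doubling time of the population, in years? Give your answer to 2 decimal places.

1.68 years

Doubling time t_d = ln(2)/r = 0.6931/0.412 = 1.6824.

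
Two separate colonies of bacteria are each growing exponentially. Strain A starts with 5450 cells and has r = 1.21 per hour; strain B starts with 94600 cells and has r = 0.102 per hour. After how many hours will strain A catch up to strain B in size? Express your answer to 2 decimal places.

Set 5450·e^(1.21t) = 94600·e^(0.102t).
e^((1.21 − 0.102)t) = 94600/5450 → e^(1.108·t) = 17.358.
1.108·t = ln(17.358) = 2.854, so t = 2.854/1.108 = 2.5759.

2.58 hours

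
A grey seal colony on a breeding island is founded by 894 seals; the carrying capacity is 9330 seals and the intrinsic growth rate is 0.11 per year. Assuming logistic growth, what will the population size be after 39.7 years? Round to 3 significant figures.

8330 seals

A = (K − N₀)/N₀ = (9330 − 894)/894 = 9.4362.
N(t) = K/(1 + A·e^(−rt)) = 9330/(1 + 9.4362×e^(−0.11×39.7)).
e^(−4.367) = 0.012689; denominator = 1 + 9.4362×0.012689 = 1.1197.
N = 9330/1.1197 = 8332.3.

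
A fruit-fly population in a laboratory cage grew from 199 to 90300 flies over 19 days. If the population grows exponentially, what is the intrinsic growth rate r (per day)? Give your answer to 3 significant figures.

0.322 per day

From N(t) = N₀·e^(rt): e^(r·19) = 90300/199 = 453.77.
r·19 = ln(453.77) = 6.1176, so r = 6.1176/19 = 0.32198.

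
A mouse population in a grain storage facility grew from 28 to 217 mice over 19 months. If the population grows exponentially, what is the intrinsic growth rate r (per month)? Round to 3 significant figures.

From N(t) = N₀·e^(rt): e^(r·19) = 217/28 = 7.75.
r·19 = ln(7.75) = 2.0477, so r = 2.0477/19 = 0.10777.

0.108 per month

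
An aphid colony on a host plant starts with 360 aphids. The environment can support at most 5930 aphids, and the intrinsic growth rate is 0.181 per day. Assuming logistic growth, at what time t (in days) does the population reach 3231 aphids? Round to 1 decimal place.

A = (K − N₀)/N₀ = (5930 − 360)/360 = 15.472.
Solve 5930/(1 + 15.472·e^(−0.181t)) = 3231: 1 + 15.472·e^(−0.181t) = 1.8353, so e^(−0.181t) = 0.05399.
−0.181·t = ln(0.05399) = -2.919, so t = 2.919/0.181 = 16.127.

16.1 days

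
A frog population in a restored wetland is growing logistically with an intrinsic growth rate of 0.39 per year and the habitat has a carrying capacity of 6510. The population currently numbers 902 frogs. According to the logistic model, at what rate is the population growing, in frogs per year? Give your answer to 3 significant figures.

dN/dt = rN(1 − N/K) = 0.39 × 902 × (1 − 902/6510).
1 − 902/6510 = 0.86144; dN/dt = 0.39 × 902 × 0.86144 = 303.04.

303 frogs per year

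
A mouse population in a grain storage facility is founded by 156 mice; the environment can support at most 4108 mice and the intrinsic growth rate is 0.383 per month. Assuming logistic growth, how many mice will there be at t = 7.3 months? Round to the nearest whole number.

A = (K − N₀)/N₀ = (4108 − 156)/156 = 25.333.
N(t) = K/(1 + A·e^(−rt)) = 4108/(1 + 25.333×e^(−0.383×7.3)).
e^(−2.796) = 0.06106; denominator = 1 + 25.333×0.06106 = 2.5469.
N = 4108/2.5469 = 1612.97.

1613 mice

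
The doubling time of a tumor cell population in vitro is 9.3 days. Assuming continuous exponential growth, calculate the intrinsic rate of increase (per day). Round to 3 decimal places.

0.075 per day

r = ln(2)/t_d = 0.6931/9.3 = 0.074532.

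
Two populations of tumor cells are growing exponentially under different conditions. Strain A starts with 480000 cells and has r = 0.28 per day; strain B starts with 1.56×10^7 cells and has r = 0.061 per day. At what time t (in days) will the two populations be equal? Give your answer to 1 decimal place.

15.9 days

Set 480000·e^(0.28t) = 1.56×10^7·e^(0.061t).
e^((0.28 − 0.061)t) = 1.56×10^7/480000 → e^(0.219·t) = 32.5.
0.219·t = ln(32.5) = 3.4812, so t = 3.4812/0.219 = 15.896.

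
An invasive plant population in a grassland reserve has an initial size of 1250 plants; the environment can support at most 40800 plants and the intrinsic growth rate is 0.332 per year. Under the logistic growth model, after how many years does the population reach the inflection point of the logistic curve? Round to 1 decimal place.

Logistic growth is fastest at N = K/2 = 20400.
A = (K − N₀)/N₀ = 31.64. Set K/(1 + A·e^(−rt)) = K/2 → A·e^(−rt) = 1.
e^(−0.332t) = 1/31.64 = 0.0316056, so t = ln(31.64)/0.332 = 3.4544/0.332 = 10.405.

10.4 years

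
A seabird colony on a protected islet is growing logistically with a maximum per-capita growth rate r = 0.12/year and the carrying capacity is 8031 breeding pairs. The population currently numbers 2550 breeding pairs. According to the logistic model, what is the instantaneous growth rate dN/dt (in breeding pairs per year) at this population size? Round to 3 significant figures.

dN/dt = rN(1 − N/K) = 0.12 × 2550 × (1 − 2550/8031).
1 − 2550/8031 = 0.68248; dN/dt = 0.12 × 2550 × 0.68248 = 208.84.

209 breeding pairs per year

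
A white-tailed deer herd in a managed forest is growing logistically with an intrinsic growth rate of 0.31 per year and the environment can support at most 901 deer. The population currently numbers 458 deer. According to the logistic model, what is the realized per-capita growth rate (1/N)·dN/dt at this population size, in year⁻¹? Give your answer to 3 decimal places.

0.152 per year

(1/N)·dN/dt = r(1 − N/K) = 0.31 × (1 − 458/901).
= 0.31 × 0.49168 = 0.15242.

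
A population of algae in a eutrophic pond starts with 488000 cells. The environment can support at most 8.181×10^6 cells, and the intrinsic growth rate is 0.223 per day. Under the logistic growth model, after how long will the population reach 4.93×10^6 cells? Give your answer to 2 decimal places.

A = (K − N₀)/N₀ = (8.181×10^6 − 488000)/488000 = 15.764.
Solve 8.181×10^6/(1 + 15.764·e^(−0.223t)) = 4.93×10^6: 1 + 15.764·e^(−0.223t) = 1.6594, so e^(−0.223t) = 0.0418306.
−0.223·t = ln(0.0418306) = -3.1741, so t = 3.1741/0.223 = 14.234.

14.23 days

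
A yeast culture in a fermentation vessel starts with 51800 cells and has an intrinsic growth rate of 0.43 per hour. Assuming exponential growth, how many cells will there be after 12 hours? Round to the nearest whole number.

9021719 cells

N(t) = N₀·e^(rt) = 51800 × e^(0.43×12) = 51800 × e^5.16.
e^5.16 ≈ 174.16, so N ≈ 51800 × 174.16 = 9.021719×10^6.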